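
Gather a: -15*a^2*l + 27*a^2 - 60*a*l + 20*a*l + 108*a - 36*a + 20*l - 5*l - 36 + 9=a^2*(27 - 15*l) + a*(72 - 40*l) + 15*l - 27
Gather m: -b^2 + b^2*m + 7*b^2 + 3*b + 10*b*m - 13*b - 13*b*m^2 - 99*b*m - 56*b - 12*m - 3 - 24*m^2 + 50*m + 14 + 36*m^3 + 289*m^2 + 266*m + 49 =6*b^2 - 66*b + 36*m^3 + m^2*(265 - 13*b) + m*(b^2 - 89*b + 304) + 60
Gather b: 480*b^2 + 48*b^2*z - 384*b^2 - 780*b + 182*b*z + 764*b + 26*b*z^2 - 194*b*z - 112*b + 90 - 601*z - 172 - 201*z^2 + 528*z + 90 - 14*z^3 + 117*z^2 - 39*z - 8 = b^2*(48*z + 96) + b*(26*z^2 - 12*z - 128) - 14*z^3 - 84*z^2 - 112*z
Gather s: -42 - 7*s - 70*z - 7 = -7*s - 70*z - 49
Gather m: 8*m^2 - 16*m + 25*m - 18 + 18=8*m^2 + 9*m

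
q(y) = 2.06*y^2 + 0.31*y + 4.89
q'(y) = 4.12*y + 0.31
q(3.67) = 33.77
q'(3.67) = 15.43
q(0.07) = 4.92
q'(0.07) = 0.60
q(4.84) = 54.65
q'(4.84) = 20.25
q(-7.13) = 107.40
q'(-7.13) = -29.07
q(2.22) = 15.73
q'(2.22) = 9.46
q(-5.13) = 57.51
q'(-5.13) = -20.83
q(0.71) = 6.15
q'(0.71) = 3.24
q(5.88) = 77.94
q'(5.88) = 24.54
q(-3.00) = 22.50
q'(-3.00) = -12.05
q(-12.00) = 297.81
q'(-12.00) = -49.13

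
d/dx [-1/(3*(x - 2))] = 1/(3*(x - 2)^2)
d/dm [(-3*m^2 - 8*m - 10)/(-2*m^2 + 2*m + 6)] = (-11*m^2 - 38*m - 14)/(2*(m^4 - 2*m^3 - 5*m^2 + 6*m + 9))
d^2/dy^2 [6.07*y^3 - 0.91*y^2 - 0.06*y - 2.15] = 36.42*y - 1.82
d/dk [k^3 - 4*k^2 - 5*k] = 3*k^2 - 8*k - 5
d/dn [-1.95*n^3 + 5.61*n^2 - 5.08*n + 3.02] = -5.85*n^2 + 11.22*n - 5.08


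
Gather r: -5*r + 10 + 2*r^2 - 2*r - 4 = 2*r^2 - 7*r + 6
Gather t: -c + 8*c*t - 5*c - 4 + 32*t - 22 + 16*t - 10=-6*c + t*(8*c + 48) - 36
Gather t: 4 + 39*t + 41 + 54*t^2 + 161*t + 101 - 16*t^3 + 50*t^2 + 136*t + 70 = -16*t^3 + 104*t^2 + 336*t + 216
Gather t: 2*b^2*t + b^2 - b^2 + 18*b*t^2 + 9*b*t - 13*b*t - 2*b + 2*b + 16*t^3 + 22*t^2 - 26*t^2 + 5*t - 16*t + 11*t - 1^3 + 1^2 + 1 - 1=16*t^3 + t^2*(18*b - 4) + t*(2*b^2 - 4*b)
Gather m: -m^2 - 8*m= -m^2 - 8*m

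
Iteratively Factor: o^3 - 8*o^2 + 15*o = (o - 5)*(o^2 - 3*o) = (o - 5)*(o - 3)*(o)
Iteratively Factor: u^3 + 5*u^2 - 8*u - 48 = (u + 4)*(u^2 + u - 12) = (u - 3)*(u + 4)*(u + 4)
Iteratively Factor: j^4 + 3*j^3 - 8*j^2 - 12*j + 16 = (j + 4)*(j^3 - j^2 - 4*j + 4) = (j + 2)*(j + 4)*(j^2 - 3*j + 2) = (j - 1)*(j + 2)*(j + 4)*(j - 2)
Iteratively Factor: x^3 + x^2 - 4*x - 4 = (x + 1)*(x^2 - 4) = (x - 2)*(x + 1)*(x + 2)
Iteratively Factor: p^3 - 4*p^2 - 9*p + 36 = (p - 4)*(p^2 - 9) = (p - 4)*(p - 3)*(p + 3)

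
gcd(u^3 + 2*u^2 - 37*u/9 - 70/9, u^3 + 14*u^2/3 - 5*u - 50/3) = u^2 - u/3 - 10/3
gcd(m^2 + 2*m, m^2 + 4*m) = m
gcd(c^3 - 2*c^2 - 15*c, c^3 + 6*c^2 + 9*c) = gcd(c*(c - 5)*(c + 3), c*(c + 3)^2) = c^2 + 3*c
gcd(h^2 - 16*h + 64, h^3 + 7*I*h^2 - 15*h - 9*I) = 1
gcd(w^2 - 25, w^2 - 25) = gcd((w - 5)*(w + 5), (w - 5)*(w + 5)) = w^2 - 25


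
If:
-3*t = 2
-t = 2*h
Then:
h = 1/3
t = -2/3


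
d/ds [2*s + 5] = 2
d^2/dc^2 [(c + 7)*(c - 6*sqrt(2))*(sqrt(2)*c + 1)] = 6*sqrt(2)*c - 22 + 14*sqrt(2)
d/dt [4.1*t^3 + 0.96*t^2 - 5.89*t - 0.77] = 12.3*t^2 + 1.92*t - 5.89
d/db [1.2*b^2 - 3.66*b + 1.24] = 2.4*b - 3.66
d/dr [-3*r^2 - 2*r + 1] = -6*r - 2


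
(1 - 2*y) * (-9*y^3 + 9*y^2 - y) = 18*y^4 - 27*y^3 + 11*y^2 - y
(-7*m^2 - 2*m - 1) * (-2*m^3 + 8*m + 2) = 14*m^5 + 4*m^4 - 54*m^3 - 30*m^2 - 12*m - 2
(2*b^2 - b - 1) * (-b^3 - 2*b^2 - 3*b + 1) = -2*b^5 - 3*b^4 - 3*b^3 + 7*b^2 + 2*b - 1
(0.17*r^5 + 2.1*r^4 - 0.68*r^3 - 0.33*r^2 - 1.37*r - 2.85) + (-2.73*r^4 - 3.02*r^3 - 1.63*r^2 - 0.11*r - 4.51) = 0.17*r^5 - 0.63*r^4 - 3.7*r^3 - 1.96*r^2 - 1.48*r - 7.36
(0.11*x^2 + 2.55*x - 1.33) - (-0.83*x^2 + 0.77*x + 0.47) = 0.94*x^2 + 1.78*x - 1.8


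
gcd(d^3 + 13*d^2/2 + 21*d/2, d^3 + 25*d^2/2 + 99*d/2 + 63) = d^2 + 13*d/2 + 21/2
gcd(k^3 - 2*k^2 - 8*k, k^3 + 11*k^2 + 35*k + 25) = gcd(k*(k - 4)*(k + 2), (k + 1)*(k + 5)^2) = 1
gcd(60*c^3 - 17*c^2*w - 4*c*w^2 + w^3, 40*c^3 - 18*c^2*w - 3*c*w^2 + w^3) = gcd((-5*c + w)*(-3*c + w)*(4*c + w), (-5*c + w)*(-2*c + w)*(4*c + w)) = -20*c^2 - c*w + w^2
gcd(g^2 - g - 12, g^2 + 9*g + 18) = g + 3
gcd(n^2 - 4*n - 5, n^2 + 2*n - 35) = n - 5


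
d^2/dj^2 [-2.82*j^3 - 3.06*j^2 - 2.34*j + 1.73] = -16.92*j - 6.12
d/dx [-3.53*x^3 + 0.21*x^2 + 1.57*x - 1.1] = -10.59*x^2 + 0.42*x + 1.57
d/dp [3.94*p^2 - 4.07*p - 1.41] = 7.88*p - 4.07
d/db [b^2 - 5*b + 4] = 2*b - 5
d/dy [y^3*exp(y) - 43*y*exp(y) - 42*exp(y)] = (y^3 + 3*y^2 - 43*y - 85)*exp(y)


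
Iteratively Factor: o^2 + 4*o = (o)*(o + 4)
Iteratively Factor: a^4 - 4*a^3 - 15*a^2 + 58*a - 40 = (a - 2)*(a^3 - 2*a^2 - 19*a + 20) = (a - 5)*(a - 2)*(a^2 + 3*a - 4) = (a - 5)*(a - 2)*(a + 4)*(a - 1)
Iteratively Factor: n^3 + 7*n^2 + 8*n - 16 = (n + 4)*(n^2 + 3*n - 4) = (n - 1)*(n + 4)*(n + 4)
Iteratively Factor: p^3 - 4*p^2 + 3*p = (p)*(p^2 - 4*p + 3) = p*(p - 3)*(p - 1)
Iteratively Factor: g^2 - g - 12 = (g - 4)*(g + 3)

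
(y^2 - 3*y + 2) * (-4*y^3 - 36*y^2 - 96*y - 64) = -4*y^5 - 24*y^4 + 4*y^3 + 152*y^2 - 128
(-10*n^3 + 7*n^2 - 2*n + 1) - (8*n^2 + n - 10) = -10*n^3 - n^2 - 3*n + 11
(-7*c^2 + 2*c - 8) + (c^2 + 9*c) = -6*c^2 + 11*c - 8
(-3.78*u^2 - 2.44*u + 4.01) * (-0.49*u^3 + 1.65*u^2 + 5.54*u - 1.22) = 1.8522*u^5 - 5.0414*u^4 - 26.9321*u^3 - 2.2895*u^2 + 25.1922*u - 4.8922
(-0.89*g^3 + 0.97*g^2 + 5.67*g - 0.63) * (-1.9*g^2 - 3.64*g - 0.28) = 1.691*g^5 + 1.3966*g^4 - 14.0546*g^3 - 19.7134*g^2 + 0.7056*g + 0.1764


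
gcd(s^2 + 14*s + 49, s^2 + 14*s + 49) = s^2 + 14*s + 49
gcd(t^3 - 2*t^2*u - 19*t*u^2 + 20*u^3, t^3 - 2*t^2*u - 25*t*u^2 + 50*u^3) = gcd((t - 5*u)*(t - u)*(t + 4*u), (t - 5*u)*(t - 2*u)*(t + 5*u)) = t - 5*u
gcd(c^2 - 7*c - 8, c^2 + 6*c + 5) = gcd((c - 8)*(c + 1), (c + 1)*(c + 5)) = c + 1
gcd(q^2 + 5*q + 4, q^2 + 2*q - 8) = q + 4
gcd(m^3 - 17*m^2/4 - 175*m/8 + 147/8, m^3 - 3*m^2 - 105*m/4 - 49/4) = m^2 - 7*m/2 - 49/2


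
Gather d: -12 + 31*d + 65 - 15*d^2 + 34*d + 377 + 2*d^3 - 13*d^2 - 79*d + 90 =2*d^3 - 28*d^2 - 14*d + 520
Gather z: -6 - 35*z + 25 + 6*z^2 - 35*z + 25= 6*z^2 - 70*z + 44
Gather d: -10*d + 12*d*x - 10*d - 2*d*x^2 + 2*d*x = d*(-2*x^2 + 14*x - 20)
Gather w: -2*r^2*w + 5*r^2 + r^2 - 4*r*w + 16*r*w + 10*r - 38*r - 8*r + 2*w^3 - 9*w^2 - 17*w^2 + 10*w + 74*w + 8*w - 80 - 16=6*r^2 - 36*r + 2*w^3 - 26*w^2 + w*(-2*r^2 + 12*r + 92) - 96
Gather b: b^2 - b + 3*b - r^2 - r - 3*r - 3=b^2 + 2*b - r^2 - 4*r - 3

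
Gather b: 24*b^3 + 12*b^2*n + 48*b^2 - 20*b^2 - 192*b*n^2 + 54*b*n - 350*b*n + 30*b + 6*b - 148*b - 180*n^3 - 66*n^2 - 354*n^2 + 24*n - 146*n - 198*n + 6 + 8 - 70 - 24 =24*b^3 + b^2*(12*n + 28) + b*(-192*n^2 - 296*n - 112) - 180*n^3 - 420*n^2 - 320*n - 80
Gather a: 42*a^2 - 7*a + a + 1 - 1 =42*a^2 - 6*a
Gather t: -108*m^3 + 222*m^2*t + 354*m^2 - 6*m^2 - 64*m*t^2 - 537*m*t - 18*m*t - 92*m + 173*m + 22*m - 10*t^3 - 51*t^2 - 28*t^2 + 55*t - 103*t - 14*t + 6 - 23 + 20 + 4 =-108*m^3 + 348*m^2 + 103*m - 10*t^3 + t^2*(-64*m - 79) + t*(222*m^2 - 555*m - 62) + 7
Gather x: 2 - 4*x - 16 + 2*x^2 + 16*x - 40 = 2*x^2 + 12*x - 54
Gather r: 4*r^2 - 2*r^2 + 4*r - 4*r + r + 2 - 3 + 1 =2*r^2 + r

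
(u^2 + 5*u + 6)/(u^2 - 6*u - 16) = (u + 3)/(u - 8)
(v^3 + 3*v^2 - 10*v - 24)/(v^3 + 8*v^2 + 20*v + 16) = (v - 3)/(v + 2)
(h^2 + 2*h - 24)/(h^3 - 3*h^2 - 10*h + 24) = (h + 6)/(h^2 + h - 6)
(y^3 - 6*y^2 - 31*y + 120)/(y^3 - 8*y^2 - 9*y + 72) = (y + 5)/(y + 3)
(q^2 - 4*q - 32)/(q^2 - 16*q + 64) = (q + 4)/(q - 8)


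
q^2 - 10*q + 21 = (q - 7)*(q - 3)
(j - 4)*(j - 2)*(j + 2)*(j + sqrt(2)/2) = j^4 - 4*j^3 + sqrt(2)*j^3/2 - 4*j^2 - 2*sqrt(2)*j^2 - 2*sqrt(2)*j + 16*j + 8*sqrt(2)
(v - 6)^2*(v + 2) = v^3 - 10*v^2 + 12*v + 72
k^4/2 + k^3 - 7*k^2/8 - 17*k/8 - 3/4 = (k/2 + 1/2)*(k - 3/2)*(k + 1/2)*(k + 2)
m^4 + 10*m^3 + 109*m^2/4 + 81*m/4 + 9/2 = (m + 1/2)^2*(m + 3)*(m + 6)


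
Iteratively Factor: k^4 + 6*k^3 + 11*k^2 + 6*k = (k)*(k^3 + 6*k^2 + 11*k + 6) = k*(k + 3)*(k^2 + 3*k + 2) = k*(k + 1)*(k + 3)*(k + 2)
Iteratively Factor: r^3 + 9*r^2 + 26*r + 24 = (r + 2)*(r^2 + 7*r + 12) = (r + 2)*(r + 3)*(r + 4)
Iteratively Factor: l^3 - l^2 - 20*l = (l - 5)*(l^2 + 4*l) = l*(l - 5)*(l + 4)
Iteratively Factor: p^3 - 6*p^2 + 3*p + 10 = (p - 5)*(p^2 - p - 2) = (p - 5)*(p - 2)*(p + 1)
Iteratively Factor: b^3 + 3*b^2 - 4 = (b - 1)*(b^2 + 4*b + 4) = (b - 1)*(b + 2)*(b + 2)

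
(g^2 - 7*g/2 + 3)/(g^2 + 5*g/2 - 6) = (g - 2)/(g + 4)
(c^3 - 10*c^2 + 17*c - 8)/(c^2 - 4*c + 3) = (c^2 - 9*c + 8)/(c - 3)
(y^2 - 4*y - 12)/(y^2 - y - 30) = (y + 2)/(y + 5)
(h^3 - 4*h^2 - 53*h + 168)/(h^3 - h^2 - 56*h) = (h - 3)/h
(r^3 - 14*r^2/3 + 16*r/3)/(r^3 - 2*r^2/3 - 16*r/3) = (r - 2)/(r + 2)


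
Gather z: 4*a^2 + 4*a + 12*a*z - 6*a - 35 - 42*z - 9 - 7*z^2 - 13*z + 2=4*a^2 - 2*a - 7*z^2 + z*(12*a - 55) - 42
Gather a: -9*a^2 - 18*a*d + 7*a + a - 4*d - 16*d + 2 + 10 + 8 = -9*a^2 + a*(8 - 18*d) - 20*d + 20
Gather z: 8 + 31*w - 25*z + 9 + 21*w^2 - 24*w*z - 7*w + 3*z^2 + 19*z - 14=21*w^2 + 24*w + 3*z^2 + z*(-24*w - 6) + 3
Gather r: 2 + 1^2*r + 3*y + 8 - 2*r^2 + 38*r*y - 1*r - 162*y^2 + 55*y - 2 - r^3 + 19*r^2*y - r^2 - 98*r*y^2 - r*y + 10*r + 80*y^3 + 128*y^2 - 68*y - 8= -r^3 + r^2*(19*y - 3) + r*(-98*y^2 + 37*y + 10) + 80*y^3 - 34*y^2 - 10*y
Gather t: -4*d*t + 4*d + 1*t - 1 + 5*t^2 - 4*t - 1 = 4*d + 5*t^2 + t*(-4*d - 3) - 2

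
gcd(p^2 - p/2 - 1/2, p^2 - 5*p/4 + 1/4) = p - 1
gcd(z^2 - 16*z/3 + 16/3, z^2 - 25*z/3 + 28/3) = z - 4/3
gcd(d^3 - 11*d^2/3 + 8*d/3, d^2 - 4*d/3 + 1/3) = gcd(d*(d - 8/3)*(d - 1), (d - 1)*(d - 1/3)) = d - 1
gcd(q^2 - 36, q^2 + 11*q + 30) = q + 6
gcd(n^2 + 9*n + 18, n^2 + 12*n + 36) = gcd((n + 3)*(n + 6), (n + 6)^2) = n + 6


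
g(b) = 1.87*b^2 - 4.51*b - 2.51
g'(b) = 3.74*b - 4.51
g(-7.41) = 133.59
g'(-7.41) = -32.22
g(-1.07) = 4.46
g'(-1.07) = -8.51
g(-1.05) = 4.29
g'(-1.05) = -8.44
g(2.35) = -2.78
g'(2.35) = 4.28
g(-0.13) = -1.89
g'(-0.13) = -5.00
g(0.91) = -5.07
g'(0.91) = -1.11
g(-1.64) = 9.92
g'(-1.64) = -10.64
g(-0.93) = 3.30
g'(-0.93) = -7.99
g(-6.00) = 91.87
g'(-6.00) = -26.95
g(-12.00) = 320.89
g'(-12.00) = -49.39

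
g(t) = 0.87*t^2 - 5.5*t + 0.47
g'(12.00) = 15.38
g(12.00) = 59.75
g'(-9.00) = -21.16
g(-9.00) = 120.44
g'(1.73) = -2.49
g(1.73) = -6.44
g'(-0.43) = -6.25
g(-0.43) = 3.00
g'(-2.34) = -9.57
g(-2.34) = 18.10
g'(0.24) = -5.08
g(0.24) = -0.80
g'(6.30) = 5.46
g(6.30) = 0.35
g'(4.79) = 2.83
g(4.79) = -5.91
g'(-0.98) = -7.21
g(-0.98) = 6.70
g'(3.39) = 0.40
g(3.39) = -8.18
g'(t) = 1.74*t - 5.5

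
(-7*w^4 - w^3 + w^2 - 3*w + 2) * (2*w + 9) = -14*w^5 - 65*w^4 - 7*w^3 + 3*w^2 - 23*w + 18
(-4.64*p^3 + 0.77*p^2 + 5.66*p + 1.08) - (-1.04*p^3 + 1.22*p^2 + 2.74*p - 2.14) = -3.6*p^3 - 0.45*p^2 + 2.92*p + 3.22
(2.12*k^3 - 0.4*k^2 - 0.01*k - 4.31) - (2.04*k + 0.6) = 2.12*k^3 - 0.4*k^2 - 2.05*k - 4.91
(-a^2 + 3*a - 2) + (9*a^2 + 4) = 8*a^2 + 3*a + 2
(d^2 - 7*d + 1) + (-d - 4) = d^2 - 8*d - 3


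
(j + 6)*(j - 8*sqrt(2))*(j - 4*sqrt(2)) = j^3 - 12*sqrt(2)*j^2 + 6*j^2 - 72*sqrt(2)*j + 64*j + 384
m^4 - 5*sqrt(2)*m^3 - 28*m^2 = m^2*(m - 7*sqrt(2))*(m + 2*sqrt(2))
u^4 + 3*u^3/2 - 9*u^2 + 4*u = u*(u - 2)*(u - 1/2)*(u + 4)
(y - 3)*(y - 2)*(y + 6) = y^3 + y^2 - 24*y + 36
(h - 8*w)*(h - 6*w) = h^2 - 14*h*w + 48*w^2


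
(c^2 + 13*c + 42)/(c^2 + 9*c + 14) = (c + 6)/(c + 2)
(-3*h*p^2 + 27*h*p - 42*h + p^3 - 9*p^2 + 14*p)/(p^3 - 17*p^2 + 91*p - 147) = (-3*h*p + 6*h + p^2 - 2*p)/(p^2 - 10*p + 21)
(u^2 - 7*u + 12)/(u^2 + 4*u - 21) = (u - 4)/(u + 7)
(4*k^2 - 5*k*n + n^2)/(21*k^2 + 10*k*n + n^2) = (4*k^2 - 5*k*n + n^2)/(21*k^2 + 10*k*n + n^2)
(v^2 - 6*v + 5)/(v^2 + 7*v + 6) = (v^2 - 6*v + 5)/(v^2 + 7*v + 6)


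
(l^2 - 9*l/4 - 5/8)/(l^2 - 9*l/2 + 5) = (l + 1/4)/(l - 2)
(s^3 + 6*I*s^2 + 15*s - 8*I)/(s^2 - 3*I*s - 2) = (s^2 + 7*I*s + 8)/(s - 2*I)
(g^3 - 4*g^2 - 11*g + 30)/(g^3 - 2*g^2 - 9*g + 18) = (g - 5)/(g - 3)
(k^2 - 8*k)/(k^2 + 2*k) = (k - 8)/(k + 2)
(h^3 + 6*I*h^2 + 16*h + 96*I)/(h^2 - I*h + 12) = (h^2 + 10*I*h - 24)/(h + 3*I)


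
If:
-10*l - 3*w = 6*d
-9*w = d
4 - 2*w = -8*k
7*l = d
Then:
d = 0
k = -1/2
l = 0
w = 0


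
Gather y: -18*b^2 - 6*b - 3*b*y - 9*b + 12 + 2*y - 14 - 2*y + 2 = -18*b^2 - 3*b*y - 15*b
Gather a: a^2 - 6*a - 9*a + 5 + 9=a^2 - 15*a + 14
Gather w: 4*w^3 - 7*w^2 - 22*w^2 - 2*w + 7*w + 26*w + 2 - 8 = 4*w^3 - 29*w^2 + 31*w - 6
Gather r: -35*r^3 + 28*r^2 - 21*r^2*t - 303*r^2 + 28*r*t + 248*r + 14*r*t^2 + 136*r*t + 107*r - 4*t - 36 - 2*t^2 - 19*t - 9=-35*r^3 + r^2*(-21*t - 275) + r*(14*t^2 + 164*t + 355) - 2*t^2 - 23*t - 45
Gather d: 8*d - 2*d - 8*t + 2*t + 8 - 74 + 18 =6*d - 6*t - 48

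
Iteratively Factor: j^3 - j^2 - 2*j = (j + 1)*(j^2 - 2*j) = (j - 2)*(j + 1)*(j)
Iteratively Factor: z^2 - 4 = (z + 2)*(z - 2)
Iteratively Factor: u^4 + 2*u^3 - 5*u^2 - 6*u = (u - 2)*(u^3 + 4*u^2 + 3*u) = u*(u - 2)*(u^2 + 4*u + 3) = u*(u - 2)*(u + 1)*(u + 3)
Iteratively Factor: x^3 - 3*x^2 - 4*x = (x - 4)*(x^2 + x) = (x - 4)*(x + 1)*(x)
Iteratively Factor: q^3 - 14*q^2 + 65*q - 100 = (q - 5)*(q^2 - 9*q + 20) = (q - 5)*(q - 4)*(q - 5)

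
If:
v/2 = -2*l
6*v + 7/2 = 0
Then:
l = 7/48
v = -7/12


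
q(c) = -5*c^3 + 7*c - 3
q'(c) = 7 - 15*c^2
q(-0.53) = -5.97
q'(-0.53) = 2.79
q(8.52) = -3035.71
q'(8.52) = -1081.86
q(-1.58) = 5.66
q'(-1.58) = -30.45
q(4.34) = -381.35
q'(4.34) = -275.53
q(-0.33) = -5.13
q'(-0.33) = 5.37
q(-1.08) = -4.26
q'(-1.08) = -10.50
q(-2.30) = 41.74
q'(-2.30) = -72.35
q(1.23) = -3.69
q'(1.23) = -15.69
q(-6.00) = 1035.00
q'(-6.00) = -533.00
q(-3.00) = 111.00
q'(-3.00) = -128.00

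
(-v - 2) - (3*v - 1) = -4*v - 1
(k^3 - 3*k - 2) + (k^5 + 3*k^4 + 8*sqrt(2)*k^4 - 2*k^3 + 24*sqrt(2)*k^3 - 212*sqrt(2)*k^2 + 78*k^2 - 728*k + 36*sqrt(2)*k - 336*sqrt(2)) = k^5 + 3*k^4 + 8*sqrt(2)*k^4 - k^3 + 24*sqrt(2)*k^3 - 212*sqrt(2)*k^2 + 78*k^2 - 731*k + 36*sqrt(2)*k - 336*sqrt(2) - 2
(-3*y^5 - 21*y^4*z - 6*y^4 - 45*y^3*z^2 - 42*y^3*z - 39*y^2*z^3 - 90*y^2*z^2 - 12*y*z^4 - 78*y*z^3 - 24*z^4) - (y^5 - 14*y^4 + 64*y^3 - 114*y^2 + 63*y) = -4*y^5 - 21*y^4*z + 8*y^4 - 45*y^3*z^2 - 42*y^3*z - 64*y^3 - 39*y^2*z^3 - 90*y^2*z^2 + 114*y^2 - 12*y*z^4 - 78*y*z^3 - 63*y - 24*z^4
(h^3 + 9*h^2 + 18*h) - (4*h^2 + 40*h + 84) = h^3 + 5*h^2 - 22*h - 84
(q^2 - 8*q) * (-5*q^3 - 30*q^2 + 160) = -5*q^5 + 10*q^4 + 240*q^3 + 160*q^2 - 1280*q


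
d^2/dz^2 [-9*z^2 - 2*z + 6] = -18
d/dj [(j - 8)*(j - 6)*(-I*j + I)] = I*(-3*j^2 + 30*j - 62)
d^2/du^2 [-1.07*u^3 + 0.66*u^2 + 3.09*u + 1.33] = 1.32 - 6.42*u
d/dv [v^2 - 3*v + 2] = 2*v - 3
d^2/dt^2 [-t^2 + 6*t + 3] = -2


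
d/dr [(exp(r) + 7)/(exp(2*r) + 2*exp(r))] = (-exp(2*r) - 14*exp(r) - 14)*exp(-r)/(exp(2*r) + 4*exp(r) + 4)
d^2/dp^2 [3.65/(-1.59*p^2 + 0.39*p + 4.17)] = (-18.45513*p^2 + 4.52673*p + 3.65*(3.18*p - 0.39)*(6.36*p - 0.78) + 48.40119)/(-1.59*p^2 + 0.39*p + 4.17)^3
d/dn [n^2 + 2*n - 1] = 2*n + 2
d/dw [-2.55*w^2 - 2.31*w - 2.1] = -5.1*w - 2.31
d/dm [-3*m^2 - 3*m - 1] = -6*m - 3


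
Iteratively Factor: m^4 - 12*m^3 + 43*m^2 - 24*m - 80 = (m + 1)*(m^3 - 13*m^2 + 56*m - 80) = (m - 4)*(m + 1)*(m^2 - 9*m + 20) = (m - 4)^2*(m + 1)*(m - 5)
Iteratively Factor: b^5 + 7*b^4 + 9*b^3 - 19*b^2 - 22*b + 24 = (b - 1)*(b^4 + 8*b^3 + 17*b^2 - 2*b - 24) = (b - 1)*(b + 4)*(b^3 + 4*b^2 + b - 6) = (b - 1)*(b + 2)*(b + 4)*(b^2 + 2*b - 3) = (b - 1)*(b + 2)*(b + 3)*(b + 4)*(b - 1)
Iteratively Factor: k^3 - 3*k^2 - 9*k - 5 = (k + 1)*(k^2 - 4*k - 5) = (k - 5)*(k + 1)*(k + 1)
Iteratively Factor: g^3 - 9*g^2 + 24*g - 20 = (g - 5)*(g^2 - 4*g + 4) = (g - 5)*(g - 2)*(g - 2)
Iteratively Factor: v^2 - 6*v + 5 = (v - 1)*(v - 5)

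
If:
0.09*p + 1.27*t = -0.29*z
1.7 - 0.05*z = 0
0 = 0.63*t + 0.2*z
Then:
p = 42.75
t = -10.79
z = 34.00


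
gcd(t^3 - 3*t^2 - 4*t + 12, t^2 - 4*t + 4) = t - 2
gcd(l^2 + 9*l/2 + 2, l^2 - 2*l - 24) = l + 4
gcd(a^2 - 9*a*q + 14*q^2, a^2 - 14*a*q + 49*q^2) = -a + 7*q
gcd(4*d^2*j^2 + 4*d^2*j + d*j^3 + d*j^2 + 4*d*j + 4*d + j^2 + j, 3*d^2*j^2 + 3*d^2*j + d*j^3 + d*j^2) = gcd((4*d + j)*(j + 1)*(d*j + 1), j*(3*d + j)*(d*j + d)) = j + 1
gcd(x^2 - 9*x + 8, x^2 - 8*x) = x - 8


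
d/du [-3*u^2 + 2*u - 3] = 2 - 6*u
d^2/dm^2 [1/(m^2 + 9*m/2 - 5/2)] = 4*(-4*m^2 - 18*m + (4*m + 9)^2 + 10)/(2*m^2 + 9*m - 5)^3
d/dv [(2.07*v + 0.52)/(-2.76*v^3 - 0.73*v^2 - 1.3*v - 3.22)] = (11.4264*v^3 + 5.8167*v^2 + 0.7592*v - 5.9894)/(7.6176*v^6 + 4.0296*v^5 + 7.7089*v^4 + 19.6724*v^3 + 6.3912*v^2 + 8.372*v + 10.3684)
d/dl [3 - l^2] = -2*l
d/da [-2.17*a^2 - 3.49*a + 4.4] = -4.34*a - 3.49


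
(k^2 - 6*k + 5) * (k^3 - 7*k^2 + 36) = k^5 - 13*k^4 + 47*k^3 + k^2 - 216*k + 180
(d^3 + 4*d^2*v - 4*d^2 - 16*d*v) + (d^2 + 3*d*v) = d^3 + 4*d^2*v - 3*d^2 - 13*d*v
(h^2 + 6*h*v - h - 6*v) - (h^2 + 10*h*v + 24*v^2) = -4*h*v - h - 24*v^2 - 6*v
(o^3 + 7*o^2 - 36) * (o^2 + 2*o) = o^5 + 9*o^4 + 14*o^3 - 36*o^2 - 72*o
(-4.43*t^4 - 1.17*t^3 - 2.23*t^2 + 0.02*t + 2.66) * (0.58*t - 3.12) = -2.5694*t^5 + 13.143*t^4 + 2.357*t^3 + 6.9692*t^2 + 1.4804*t - 8.2992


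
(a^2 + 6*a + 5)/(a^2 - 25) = (a + 1)/(a - 5)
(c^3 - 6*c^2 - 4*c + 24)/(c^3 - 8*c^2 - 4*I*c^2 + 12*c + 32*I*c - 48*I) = (c + 2)/(c - 4*I)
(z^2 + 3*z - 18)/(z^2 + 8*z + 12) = (z - 3)/(z + 2)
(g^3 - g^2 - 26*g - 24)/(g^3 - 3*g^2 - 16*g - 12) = (g + 4)/(g + 2)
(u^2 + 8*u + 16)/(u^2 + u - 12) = (u + 4)/(u - 3)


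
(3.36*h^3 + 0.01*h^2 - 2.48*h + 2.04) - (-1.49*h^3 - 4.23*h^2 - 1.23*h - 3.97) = 4.85*h^3 + 4.24*h^2 - 1.25*h + 6.01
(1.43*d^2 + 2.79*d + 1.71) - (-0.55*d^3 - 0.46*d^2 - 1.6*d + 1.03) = 0.55*d^3 + 1.89*d^2 + 4.39*d + 0.68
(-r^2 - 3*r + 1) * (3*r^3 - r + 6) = -3*r^5 - 9*r^4 + 4*r^3 - 3*r^2 - 19*r + 6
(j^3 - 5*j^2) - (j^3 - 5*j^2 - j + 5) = j - 5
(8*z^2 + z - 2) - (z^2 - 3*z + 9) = 7*z^2 + 4*z - 11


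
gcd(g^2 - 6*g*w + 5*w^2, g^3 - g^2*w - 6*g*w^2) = 1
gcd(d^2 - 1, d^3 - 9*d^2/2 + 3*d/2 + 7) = d + 1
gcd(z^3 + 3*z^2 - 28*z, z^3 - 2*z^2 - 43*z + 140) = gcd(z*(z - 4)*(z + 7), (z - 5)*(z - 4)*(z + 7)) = z^2 + 3*z - 28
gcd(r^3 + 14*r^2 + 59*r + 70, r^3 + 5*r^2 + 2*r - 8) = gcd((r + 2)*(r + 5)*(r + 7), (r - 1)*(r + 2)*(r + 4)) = r + 2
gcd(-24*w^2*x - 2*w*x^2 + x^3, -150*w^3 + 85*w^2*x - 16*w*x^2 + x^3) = -6*w + x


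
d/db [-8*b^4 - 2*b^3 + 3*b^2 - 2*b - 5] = -32*b^3 - 6*b^2 + 6*b - 2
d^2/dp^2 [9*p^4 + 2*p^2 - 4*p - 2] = 108*p^2 + 4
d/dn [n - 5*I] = 1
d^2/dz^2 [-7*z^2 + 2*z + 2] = -14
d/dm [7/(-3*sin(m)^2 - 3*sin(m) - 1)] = 21*(2*sin(m) + 1)*cos(m)/(3*sin(m)^2 + 3*sin(m) + 1)^2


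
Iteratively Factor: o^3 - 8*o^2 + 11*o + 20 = (o + 1)*(o^2 - 9*o + 20) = (o - 5)*(o + 1)*(o - 4)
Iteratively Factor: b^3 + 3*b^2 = (b)*(b^2 + 3*b) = b*(b + 3)*(b)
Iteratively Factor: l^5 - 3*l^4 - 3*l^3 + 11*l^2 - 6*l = (l - 1)*(l^4 - 2*l^3 - 5*l^2 + 6*l) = (l - 1)^2*(l^3 - l^2 - 6*l) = l*(l - 1)^2*(l^2 - l - 6) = l*(l - 1)^2*(l + 2)*(l - 3)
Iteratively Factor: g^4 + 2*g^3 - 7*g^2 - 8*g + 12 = (g - 1)*(g^3 + 3*g^2 - 4*g - 12) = (g - 2)*(g - 1)*(g^2 + 5*g + 6) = (g - 2)*(g - 1)*(g + 2)*(g + 3)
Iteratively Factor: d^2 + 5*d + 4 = (d + 1)*(d + 4)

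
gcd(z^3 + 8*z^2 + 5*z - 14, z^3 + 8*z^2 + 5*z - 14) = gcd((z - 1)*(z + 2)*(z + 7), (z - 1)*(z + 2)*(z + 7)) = z^3 + 8*z^2 + 5*z - 14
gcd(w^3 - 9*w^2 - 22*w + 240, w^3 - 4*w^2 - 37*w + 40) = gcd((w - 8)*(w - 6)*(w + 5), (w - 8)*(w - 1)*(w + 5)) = w^2 - 3*w - 40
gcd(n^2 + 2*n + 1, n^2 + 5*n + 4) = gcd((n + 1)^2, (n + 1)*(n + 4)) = n + 1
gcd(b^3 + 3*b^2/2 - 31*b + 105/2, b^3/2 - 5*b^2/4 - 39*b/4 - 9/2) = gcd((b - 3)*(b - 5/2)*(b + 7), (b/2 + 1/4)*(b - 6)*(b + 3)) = 1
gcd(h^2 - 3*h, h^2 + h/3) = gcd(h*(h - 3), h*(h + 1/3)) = h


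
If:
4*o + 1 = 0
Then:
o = -1/4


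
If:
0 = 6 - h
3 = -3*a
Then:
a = -1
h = 6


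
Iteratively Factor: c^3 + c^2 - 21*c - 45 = (c + 3)*(c^2 - 2*c - 15) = (c + 3)^2*(c - 5)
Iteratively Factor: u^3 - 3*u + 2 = (u + 2)*(u^2 - 2*u + 1) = (u - 1)*(u + 2)*(u - 1)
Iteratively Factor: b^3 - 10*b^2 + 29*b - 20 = (b - 4)*(b^2 - 6*b + 5) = (b - 5)*(b - 4)*(b - 1)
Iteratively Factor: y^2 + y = (y)*(y + 1)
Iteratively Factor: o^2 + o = (o)*(o + 1)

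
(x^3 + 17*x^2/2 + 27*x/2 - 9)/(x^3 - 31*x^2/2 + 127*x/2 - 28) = (x^2 + 9*x + 18)/(x^2 - 15*x + 56)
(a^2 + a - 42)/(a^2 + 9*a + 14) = (a - 6)/(a + 2)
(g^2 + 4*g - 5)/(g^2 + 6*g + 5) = (g - 1)/(g + 1)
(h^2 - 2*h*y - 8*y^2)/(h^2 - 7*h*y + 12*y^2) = (-h - 2*y)/(-h + 3*y)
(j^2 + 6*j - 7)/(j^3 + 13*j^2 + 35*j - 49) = 1/(j + 7)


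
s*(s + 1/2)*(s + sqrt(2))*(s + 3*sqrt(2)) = s^4 + s^3/2 + 4*sqrt(2)*s^3 + 2*sqrt(2)*s^2 + 6*s^2 + 3*s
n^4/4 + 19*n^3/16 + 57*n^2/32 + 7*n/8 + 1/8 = (n/2 + 1)^2*(n + 1/4)*(n + 1/2)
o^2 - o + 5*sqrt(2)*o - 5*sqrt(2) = (o - 1)*(o + 5*sqrt(2))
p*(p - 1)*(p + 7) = p^3 + 6*p^2 - 7*p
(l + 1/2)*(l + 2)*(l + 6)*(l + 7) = l^4 + 31*l^3/2 + 151*l^2/2 + 118*l + 42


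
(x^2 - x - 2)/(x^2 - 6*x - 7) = (x - 2)/(x - 7)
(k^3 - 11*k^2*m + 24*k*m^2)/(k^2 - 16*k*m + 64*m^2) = k*(k - 3*m)/(k - 8*m)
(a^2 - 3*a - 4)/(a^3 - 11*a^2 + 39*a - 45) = (a^2 - 3*a - 4)/(a^3 - 11*a^2 + 39*a - 45)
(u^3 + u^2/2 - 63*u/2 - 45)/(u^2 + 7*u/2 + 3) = (u^2 - u - 30)/(u + 2)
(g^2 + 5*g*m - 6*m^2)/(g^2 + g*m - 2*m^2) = (g + 6*m)/(g + 2*m)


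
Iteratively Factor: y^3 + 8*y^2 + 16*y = (y + 4)*(y^2 + 4*y) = y*(y + 4)*(y + 4)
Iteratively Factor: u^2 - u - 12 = (u + 3)*(u - 4)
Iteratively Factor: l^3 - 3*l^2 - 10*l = (l + 2)*(l^2 - 5*l) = (l - 5)*(l + 2)*(l)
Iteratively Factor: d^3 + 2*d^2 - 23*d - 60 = (d - 5)*(d^2 + 7*d + 12) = (d - 5)*(d + 4)*(d + 3)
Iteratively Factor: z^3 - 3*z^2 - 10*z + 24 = (z - 4)*(z^2 + z - 6) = (z - 4)*(z + 3)*(z - 2)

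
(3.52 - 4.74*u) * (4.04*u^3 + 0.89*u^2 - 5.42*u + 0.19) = -19.1496*u^4 + 10.0022*u^3 + 28.8236*u^2 - 19.979*u + 0.6688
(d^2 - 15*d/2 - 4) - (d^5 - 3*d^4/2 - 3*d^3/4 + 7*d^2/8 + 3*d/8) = -d^5 + 3*d^4/2 + 3*d^3/4 + d^2/8 - 63*d/8 - 4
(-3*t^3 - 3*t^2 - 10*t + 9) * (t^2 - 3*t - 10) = -3*t^5 + 6*t^4 + 29*t^3 + 69*t^2 + 73*t - 90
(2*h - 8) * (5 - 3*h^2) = -6*h^3 + 24*h^2 + 10*h - 40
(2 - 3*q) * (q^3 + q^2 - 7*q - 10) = -3*q^4 - q^3 + 23*q^2 + 16*q - 20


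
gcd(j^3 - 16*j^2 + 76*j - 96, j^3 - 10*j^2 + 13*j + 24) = j - 8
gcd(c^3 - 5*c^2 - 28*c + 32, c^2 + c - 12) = c + 4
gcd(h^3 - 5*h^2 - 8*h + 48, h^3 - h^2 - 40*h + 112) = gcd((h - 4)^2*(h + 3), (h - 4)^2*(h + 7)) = h^2 - 8*h + 16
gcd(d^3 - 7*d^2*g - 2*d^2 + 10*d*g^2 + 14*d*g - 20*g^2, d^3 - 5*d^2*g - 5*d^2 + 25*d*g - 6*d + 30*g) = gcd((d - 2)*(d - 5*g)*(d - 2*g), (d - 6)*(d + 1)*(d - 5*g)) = d - 5*g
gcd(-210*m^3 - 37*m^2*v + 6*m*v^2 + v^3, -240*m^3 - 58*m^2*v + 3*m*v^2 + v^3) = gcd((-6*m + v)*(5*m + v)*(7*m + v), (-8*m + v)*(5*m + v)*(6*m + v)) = 5*m + v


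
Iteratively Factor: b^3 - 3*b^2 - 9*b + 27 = (b - 3)*(b^2 - 9) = (b - 3)*(b + 3)*(b - 3)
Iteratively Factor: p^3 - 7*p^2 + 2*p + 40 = (p - 4)*(p^2 - 3*p - 10) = (p - 5)*(p - 4)*(p + 2)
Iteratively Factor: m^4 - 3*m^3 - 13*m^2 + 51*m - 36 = (m - 3)*(m^3 - 13*m + 12) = (m - 3)*(m + 4)*(m^2 - 4*m + 3) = (m - 3)^2*(m + 4)*(m - 1)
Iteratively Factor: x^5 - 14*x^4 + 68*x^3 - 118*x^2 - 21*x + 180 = (x - 3)*(x^4 - 11*x^3 + 35*x^2 - 13*x - 60) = (x - 3)^2*(x^3 - 8*x^2 + 11*x + 20) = (x - 4)*(x - 3)^2*(x^2 - 4*x - 5) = (x - 4)*(x - 3)^2*(x + 1)*(x - 5)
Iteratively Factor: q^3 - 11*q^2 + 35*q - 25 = (q - 1)*(q^2 - 10*q + 25) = (q - 5)*(q - 1)*(q - 5)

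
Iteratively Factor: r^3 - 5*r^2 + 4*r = (r)*(r^2 - 5*r + 4) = r*(r - 4)*(r - 1)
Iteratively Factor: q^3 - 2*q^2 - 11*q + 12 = (q + 3)*(q^2 - 5*q + 4) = (q - 1)*(q + 3)*(q - 4)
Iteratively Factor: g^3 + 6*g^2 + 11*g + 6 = (g + 3)*(g^2 + 3*g + 2) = (g + 2)*(g + 3)*(g + 1)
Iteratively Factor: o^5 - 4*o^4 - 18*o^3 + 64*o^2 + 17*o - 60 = (o - 5)*(o^4 + o^3 - 13*o^2 - o + 12) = (o - 5)*(o - 1)*(o^3 + 2*o^2 - 11*o - 12) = (o - 5)*(o - 1)*(o + 1)*(o^2 + o - 12) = (o - 5)*(o - 3)*(o - 1)*(o + 1)*(o + 4)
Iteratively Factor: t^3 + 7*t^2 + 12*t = (t + 3)*(t^2 + 4*t) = t*(t + 3)*(t + 4)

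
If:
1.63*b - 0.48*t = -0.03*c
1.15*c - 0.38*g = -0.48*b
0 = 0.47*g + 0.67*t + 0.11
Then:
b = 0.305494900182672*t + 0.00143437724121444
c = -0.598556243258484*t - 0.0779344967726512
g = -1.42553191489362*t - 0.234042553191489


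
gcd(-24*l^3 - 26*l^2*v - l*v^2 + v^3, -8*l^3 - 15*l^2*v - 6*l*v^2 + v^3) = l + v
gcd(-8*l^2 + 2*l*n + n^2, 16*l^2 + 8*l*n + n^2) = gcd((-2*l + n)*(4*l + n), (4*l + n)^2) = 4*l + n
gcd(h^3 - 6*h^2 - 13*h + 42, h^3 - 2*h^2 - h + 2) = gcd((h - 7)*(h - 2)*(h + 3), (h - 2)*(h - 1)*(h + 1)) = h - 2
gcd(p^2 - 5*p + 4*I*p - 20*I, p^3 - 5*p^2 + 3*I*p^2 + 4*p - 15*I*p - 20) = p^2 + p*(-5 + 4*I) - 20*I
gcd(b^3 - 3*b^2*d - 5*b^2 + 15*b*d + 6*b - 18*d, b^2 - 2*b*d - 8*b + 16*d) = 1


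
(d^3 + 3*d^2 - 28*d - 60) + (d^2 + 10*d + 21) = d^3 + 4*d^2 - 18*d - 39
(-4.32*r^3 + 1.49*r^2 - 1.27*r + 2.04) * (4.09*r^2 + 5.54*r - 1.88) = -17.6688*r^5 - 17.8387*r^4 + 11.1819*r^3 - 1.4934*r^2 + 13.6892*r - 3.8352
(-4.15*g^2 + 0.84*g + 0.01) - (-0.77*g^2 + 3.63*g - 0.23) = -3.38*g^2 - 2.79*g + 0.24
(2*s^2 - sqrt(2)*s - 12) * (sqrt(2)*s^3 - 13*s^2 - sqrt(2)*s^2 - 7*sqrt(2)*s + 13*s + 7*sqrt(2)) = 2*sqrt(2)*s^5 - 28*s^4 - 2*sqrt(2)*s^4 - 13*sqrt(2)*s^3 + 28*s^3 + 13*sqrt(2)*s^2 + 170*s^2 - 170*s + 84*sqrt(2)*s - 84*sqrt(2)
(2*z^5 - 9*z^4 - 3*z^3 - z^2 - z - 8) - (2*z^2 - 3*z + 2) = 2*z^5 - 9*z^4 - 3*z^3 - 3*z^2 + 2*z - 10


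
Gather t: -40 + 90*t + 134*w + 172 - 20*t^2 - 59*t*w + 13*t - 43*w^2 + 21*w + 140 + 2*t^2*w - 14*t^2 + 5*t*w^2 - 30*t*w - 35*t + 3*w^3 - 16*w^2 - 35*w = t^2*(2*w - 34) + t*(5*w^2 - 89*w + 68) + 3*w^3 - 59*w^2 + 120*w + 272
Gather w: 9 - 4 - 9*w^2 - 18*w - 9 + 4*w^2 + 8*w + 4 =-5*w^2 - 10*w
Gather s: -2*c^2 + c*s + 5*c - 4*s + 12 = -2*c^2 + 5*c + s*(c - 4) + 12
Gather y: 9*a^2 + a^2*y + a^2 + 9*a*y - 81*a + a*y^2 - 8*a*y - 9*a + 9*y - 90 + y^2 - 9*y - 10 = 10*a^2 - 90*a + y^2*(a + 1) + y*(a^2 + a) - 100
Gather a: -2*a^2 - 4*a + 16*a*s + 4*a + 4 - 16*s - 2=-2*a^2 + 16*a*s - 16*s + 2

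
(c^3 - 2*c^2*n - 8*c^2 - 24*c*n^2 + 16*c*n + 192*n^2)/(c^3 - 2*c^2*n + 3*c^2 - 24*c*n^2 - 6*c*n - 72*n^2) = (c - 8)/(c + 3)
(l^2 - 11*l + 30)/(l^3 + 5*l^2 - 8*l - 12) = (l^2 - 11*l + 30)/(l^3 + 5*l^2 - 8*l - 12)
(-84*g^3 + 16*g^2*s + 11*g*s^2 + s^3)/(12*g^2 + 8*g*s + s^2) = (-14*g^2 + 5*g*s + s^2)/(2*g + s)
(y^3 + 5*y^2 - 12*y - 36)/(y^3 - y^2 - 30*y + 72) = (y + 2)/(y - 4)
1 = 1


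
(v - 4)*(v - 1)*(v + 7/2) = v^3 - 3*v^2/2 - 27*v/2 + 14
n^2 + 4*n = n*(n + 4)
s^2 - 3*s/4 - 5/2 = (s - 2)*(s + 5/4)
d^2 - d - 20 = (d - 5)*(d + 4)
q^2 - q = q*(q - 1)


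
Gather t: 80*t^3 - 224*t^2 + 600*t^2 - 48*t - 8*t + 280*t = 80*t^3 + 376*t^2 + 224*t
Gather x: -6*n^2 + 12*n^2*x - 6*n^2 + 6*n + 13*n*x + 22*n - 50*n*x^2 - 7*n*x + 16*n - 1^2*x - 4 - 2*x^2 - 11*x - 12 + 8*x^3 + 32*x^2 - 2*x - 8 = -12*n^2 + 44*n + 8*x^3 + x^2*(30 - 50*n) + x*(12*n^2 + 6*n - 14) - 24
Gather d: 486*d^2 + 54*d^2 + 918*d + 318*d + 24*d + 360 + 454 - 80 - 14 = 540*d^2 + 1260*d + 720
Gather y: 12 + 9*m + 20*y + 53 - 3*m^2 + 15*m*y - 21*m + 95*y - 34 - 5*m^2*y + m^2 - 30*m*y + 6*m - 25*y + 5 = -2*m^2 - 6*m + y*(-5*m^2 - 15*m + 90) + 36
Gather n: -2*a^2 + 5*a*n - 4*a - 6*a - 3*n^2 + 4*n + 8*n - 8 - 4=-2*a^2 - 10*a - 3*n^2 + n*(5*a + 12) - 12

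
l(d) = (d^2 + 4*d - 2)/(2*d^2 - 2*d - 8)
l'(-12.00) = -0.01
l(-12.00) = 0.31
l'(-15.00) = -0.00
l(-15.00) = 0.35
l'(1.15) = -1.00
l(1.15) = -0.51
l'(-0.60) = -0.94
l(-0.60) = 0.66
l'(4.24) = -0.66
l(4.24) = 1.69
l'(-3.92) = -0.17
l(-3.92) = -0.08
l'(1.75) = -2.79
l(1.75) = -1.50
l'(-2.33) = -1.27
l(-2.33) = -0.78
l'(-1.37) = -19.31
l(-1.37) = 3.72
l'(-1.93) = -5.28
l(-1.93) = -1.81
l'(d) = (2 - 4*d)*(d^2 + 4*d - 2)/(2*d^2 - 2*d - 8)^2 + (2*d + 4)/(2*d^2 - 2*d - 8)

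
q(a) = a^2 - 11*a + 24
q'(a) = 2*a - 11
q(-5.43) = 113.21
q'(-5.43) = -21.86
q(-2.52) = 58.07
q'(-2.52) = -16.04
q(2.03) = 5.79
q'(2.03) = -6.94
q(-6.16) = 129.71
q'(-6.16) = -23.32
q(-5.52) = 115.19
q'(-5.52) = -22.04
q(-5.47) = 114.09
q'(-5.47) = -21.94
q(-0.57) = 30.59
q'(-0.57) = -12.14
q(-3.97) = 83.43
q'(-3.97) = -18.94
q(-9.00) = 204.00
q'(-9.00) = -29.00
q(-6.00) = 126.00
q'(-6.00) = -23.00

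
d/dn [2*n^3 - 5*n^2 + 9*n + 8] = 6*n^2 - 10*n + 9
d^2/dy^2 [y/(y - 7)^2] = 2*(y + 14)/(y - 7)^4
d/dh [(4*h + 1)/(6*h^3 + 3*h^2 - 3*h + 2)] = (-48*h^3 - 30*h^2 - 6*h + 11)/(36*h^6 + 36*h^5 - 27*h^4 + 6*h^3 + 21*h^2 - 12*h + 4)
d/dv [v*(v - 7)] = 2*v - 7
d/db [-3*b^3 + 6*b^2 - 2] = 3*b*(4 - 3*b)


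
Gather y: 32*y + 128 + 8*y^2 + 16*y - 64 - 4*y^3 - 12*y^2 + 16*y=-4*y^3 - 4*y^2 + 64*y + 64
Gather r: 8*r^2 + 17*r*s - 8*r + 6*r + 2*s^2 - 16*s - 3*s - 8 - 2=8*r^2 + r*(17*s - 2) + 2*s^2 - 19*s - 10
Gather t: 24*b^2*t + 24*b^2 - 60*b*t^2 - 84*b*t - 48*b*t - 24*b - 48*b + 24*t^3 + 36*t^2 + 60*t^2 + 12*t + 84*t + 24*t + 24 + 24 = 24*b^2 - 72*b + 24*t^3 + t^2*(96 - 60*b) + t*(24*b^2 - 132*b + 120) + 48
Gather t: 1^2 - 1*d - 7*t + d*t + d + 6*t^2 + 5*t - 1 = 6*t^2 + t*(d - 2)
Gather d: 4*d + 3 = 4*d + 3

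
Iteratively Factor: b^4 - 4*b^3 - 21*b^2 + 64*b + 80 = (b + 4)*(b^3 - 8*b^2 + 11*b + 20) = (b - 4)*(b + 4)*(b^2 - 4*b - 5) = (b - 4)*(b + 1)*(b + 4)*(b - 5)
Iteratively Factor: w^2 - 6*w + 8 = (w - 4)*(w - 2)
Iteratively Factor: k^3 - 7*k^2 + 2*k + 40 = (k + 2)*(k^2 - 9*k + 20) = (k - 4)*(k + 2)*(k - 5)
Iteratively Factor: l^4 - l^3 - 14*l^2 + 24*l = (l)*(l^3 - l^2 - 14*l + 24) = l*(l - 3)*(l^2 + 2*l - 8) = l*(l - 3)*(l + 4)*(l - 2)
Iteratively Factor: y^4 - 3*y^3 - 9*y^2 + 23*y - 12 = (y - 1)*(y^3 - 2*y^2 - 11*y + 12) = (y - 1)^2*(y^2 - y - 12) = (y - 1)^2*(y + 3)*(y - 4)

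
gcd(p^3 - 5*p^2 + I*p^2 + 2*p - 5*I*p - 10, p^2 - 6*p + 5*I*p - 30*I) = 1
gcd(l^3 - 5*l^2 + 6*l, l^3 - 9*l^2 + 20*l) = l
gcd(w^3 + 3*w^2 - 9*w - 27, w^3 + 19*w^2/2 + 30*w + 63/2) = w^2 + 6*w + 9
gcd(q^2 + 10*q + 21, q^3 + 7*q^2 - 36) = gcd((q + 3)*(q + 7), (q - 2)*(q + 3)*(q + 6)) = q + 3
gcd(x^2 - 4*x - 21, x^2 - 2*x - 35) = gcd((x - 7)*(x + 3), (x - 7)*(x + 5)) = x - 7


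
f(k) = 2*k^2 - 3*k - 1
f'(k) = 4*k - 3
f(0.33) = -1.77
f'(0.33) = -1.68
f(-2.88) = 24.23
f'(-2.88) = -14.52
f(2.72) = 5.64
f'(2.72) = 7.88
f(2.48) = 3.86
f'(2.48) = 6.92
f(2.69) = 5.40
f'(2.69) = 7.76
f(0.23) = -1.58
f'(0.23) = -2.08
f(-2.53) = 19.39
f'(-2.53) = -13.12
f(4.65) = 28.30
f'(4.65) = 15.60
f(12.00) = 251.00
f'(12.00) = 45.00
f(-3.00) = 26.00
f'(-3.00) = -15.00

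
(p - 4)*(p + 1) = p^2 - 3*p - 4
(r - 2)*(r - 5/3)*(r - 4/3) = r^3 - 5*r^2 + 74*r/9 - 40/9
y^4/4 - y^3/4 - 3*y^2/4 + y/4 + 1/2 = (y/4 + 1/4)*(y - 2)*(y - 1)*(y + 1)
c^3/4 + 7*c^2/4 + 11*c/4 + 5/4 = (c/4 + 1/4)*(c + 1)*(c + 5)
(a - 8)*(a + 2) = a^2 - 6*a - 16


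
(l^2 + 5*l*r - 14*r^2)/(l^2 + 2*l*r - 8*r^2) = (l + 7*r)/(l + 4*r)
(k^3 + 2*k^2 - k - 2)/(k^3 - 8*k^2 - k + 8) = (k + 2)/(k - 8)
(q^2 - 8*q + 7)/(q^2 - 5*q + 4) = (q - 7)/(q - 4)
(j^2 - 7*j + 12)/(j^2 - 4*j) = (j - 3)/j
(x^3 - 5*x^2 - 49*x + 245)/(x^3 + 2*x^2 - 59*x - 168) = (x^2 - 12*x + 35)/(x^2 - 5*x - 24)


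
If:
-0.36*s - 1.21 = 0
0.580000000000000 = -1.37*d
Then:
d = -0.42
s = -3.36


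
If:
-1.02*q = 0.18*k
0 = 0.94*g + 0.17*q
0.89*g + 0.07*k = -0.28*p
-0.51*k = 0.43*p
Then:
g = 0.00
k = 0.00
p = 0.00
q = 0.00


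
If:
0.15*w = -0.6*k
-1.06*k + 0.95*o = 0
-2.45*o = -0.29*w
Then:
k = 0.00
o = 0.00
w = 0.00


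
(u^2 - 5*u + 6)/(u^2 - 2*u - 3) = (u - 2)/(u + 1)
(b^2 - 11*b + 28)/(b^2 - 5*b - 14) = (b - 4)/(b + 2)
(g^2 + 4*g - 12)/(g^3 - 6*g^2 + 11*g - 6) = (g + 6)/(g^2 - 4*g + 3)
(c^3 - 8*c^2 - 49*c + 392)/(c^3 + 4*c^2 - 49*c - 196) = (c - 8)/(c + 4)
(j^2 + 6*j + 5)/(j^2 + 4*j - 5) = (j + 1)/(j - 1)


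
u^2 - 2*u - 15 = (u - 5)*(u + 3)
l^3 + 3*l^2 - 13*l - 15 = (l - 3)*(l + 1)*(l + 5)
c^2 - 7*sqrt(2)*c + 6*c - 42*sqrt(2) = (c + 6)*(c - 7*sqrt(2))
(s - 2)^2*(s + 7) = s^3 + 3*s^2 - 24*s + 28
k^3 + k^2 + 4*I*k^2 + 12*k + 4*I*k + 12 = (k + 1)*(k - 2*I)*(k + 6*I)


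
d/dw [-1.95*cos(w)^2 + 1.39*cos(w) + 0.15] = (3.9*cos(w) - 1.39)*sin(w)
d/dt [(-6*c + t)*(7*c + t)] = c + 2*t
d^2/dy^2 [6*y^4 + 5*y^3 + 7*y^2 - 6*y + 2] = 72*y^2 + 30*y + 14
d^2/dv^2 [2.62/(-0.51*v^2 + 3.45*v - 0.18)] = (1.362924*v^2 - 9.21978*v - 2.62*(1.02*v - 3.45)*(2.04*v - 6.9) + 0.481032)/(0.51*v^2 - 3.45*v + 0.18)^3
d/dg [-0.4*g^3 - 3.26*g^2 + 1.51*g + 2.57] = -1.2*g^2 - 6.52*g + 1.51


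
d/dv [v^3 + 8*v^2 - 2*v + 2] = 3*v^2 + 16*v - 2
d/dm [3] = 0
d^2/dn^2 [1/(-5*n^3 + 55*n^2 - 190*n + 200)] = 2*((3*n - 11)*(n^3 - 11*n^2 + 38*n - 40) - (3*n^2 - 22*n + 38)^2)/(5*(n^3 - 11*n^2 + 38*n - 40)^3)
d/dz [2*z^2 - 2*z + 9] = 4*z - 2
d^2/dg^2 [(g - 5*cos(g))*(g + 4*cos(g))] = g*cos(g) - 80*sin(g)^2 + 2*sin(g) + 42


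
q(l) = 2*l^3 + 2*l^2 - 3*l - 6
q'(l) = 6*l^2 + 4*l - 3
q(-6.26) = -399.47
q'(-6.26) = 207.09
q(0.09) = -6.25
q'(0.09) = -2.59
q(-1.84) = -6.17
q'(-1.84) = 9.95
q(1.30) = -2.13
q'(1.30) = 12.34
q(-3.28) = -45.22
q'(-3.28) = 48.43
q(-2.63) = -20.66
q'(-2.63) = 27.98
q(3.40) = 85.53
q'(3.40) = 79.96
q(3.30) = 77.75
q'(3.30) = 75.54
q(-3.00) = -33.00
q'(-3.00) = 39.00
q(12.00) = 3702.00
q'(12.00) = 909.00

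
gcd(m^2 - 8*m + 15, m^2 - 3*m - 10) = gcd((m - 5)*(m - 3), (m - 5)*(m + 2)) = m - 5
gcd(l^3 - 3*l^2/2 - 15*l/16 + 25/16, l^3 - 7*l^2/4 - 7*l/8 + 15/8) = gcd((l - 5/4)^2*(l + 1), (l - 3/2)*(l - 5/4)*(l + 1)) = l^2 - l/4 - 5/4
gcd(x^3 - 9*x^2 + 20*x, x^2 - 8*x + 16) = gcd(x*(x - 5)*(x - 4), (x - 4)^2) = x - 4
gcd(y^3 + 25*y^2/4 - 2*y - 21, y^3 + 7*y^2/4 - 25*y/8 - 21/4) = y^2 + y/4 - 7/2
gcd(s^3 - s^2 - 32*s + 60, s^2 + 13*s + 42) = s + 6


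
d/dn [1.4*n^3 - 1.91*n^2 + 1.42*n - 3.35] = 4.2*n^2 - 3.82*n + 1.42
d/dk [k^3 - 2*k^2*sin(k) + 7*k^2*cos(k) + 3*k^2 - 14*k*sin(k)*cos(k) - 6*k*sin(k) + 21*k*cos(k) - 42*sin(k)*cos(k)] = -7*k^2*sin(k) - 2*k^2*cos(k) + 3*k^2 - 25*k*sin(k) + 8*k*cos(k) - 14*k*cos(2*k) + 6*k - 6*sin(k) - 7*sin(2*k) + 21*cos(k) - 42*cos(2*k)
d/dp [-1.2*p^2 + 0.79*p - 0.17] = 0.79 - 2.4*p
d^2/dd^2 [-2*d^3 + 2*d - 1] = -12*d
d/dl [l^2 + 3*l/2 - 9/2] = 2*l + 3/2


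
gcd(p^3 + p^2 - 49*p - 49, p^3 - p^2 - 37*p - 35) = p^2 - 6*p - 7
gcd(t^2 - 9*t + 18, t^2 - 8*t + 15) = t - 3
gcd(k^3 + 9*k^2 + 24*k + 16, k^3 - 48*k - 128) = k^2 + 8*k + 16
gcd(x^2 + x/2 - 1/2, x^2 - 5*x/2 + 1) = x - 1/2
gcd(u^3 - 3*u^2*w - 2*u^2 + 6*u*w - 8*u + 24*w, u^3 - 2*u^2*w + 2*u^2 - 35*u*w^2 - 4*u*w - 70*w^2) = u + 2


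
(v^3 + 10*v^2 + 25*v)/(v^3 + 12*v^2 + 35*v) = (v + 5)/(v + 7)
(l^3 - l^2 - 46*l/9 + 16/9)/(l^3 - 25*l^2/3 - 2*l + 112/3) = (9*l^2 - 27*l + 8)/(3*(3*l^2 - 31*l + 56))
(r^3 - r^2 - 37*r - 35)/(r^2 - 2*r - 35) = r + 1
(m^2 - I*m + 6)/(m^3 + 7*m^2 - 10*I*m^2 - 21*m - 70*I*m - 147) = (m + 2*I)/(m^2 + 7*m*(1 - I) - 49*I)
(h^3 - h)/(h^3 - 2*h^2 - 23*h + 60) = (h^3 - h)/(h^3 - 2*h^2 - 23*h + 60)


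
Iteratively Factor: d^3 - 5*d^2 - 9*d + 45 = (d + 3)*(d^2 - 8*d + 15) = (d - 5)*(d + 3)*(d - 3)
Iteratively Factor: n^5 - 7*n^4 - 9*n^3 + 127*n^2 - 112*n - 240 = (n - 3)*(n^4 - 4*n^3 - 21*n^2 + 64*n + 80) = (n - 3)*(n + 1)*(n^3 - 5*n^2 - 16*n + 80) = (n - 3)*(n + 1)*(n + 4)*(n^2 - 9*n + 20) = (n - 5)*(n - 3)*(n + 1)*(n + 4)*(n - 4)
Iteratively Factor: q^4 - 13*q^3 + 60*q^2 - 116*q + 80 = (q - 5)*(q^3 - 8*q^2 + 20*q - 16) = (q - 5)*(q - 2)*(q^2 - 6*q + 8) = (q - 5)*(q - 4)*(q - 2)*(q - 2)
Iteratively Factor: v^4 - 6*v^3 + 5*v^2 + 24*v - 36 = (v - 2)*(v^3 - 4*v^2 - 3*v + 18) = (v - 2)*(v + 2)*(v^2 - 6*v + 9) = (v - 3)*(v - 2)*(v + 2)*(v - 3)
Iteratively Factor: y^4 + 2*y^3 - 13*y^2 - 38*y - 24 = (y + 1)*(y^3 + y^2 - 14*y - 24) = (y + 1)*(y + 2)*(y^2 - y - 12) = (y - 4)*(y + 1)*(y + 2)*(y + 3)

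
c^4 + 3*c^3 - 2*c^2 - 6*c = c*(c + 3)*(c - sqrt(2))*(c + sqrt(2))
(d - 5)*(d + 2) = d^2 - 3*d - 10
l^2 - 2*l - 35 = (l - 7)*(l + 5)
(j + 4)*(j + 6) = j^2 + 10*j + 24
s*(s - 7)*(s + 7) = s^3 - 49*s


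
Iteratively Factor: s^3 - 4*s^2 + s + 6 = (s + 1)*(s^2 - 5*s + 6) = (s - 2)*(s + 1)*(s - 3)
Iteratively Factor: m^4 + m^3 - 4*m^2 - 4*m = (m)*(m^3 + m^2 - 4*m - 4) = m*(m + 1)*(m^2 - 4) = m*(m - 2)*(m + 1)*(m + 2)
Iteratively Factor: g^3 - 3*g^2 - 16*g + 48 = (g + 4)*(g^2 - 7*g + 12) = (g - 4)*(g + 4)*(g - 3)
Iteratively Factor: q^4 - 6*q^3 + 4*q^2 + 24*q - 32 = (q + 2)*(q^3 - 8*q^2 + 20*q - 16) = (q - 2)*(q + 2)*(q^2 - 6*q + 8) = (q - 2)^2*(q + 2)*(q - 4)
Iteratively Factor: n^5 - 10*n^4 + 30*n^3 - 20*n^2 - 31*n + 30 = (n - 2)*(n^4 - 8*n^3 + 14*n^2 + 8*n - 15) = (n - 3)*(n - 2)*(n^3 - 5*n^2 - n + 5) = (n - 3)*(n - 2)*(n - 1)*(n^2 - 4*n - 5) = (n - 5)*(n - 3)*(n - 2)*(n - 1)*(n + 1)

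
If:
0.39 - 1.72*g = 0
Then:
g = 0.23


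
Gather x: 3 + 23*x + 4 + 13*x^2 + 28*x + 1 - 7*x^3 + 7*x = -7*x^3 + 13*x^2 + 58*x + 8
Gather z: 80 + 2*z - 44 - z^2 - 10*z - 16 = -z^2 - 8*z + 20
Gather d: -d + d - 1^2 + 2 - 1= 0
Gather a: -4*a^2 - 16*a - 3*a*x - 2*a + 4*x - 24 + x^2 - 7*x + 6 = -4*a^2 + a*(-3*x - 18) + x^2 - 3*x - 18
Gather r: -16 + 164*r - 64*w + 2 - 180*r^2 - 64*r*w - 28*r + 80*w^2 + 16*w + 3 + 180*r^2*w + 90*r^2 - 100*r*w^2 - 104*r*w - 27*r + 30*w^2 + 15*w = r^2*(180*w - 90) + r*(-100*w^2 - 168*w + 109) + 110*w^2 - 33*w - 11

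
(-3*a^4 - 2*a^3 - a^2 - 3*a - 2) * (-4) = 12*a^4 + 8*a^3 + 4*a^2 + 12*a + 8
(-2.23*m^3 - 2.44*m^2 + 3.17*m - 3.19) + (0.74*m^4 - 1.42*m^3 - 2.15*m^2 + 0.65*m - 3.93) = 0.74*m^4 - 3.65*m^3 - 4.59*m^2 + 3.82*m - 7.12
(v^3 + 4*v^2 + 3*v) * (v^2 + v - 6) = v^5 + 5*v^4 + v^3 - 21*v^2 - 18*v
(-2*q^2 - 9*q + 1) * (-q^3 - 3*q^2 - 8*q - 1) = 2*q^5 + 15*q^4 + 42*q^3 + 71*q^2 + q - 1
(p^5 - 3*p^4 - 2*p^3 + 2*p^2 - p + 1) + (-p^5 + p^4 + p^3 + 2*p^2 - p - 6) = -2*p^4 - p^3 + 4*p^2 - 2*p - 5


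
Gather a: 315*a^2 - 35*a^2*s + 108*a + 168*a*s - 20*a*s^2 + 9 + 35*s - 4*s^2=a^2*(315 - 35*s) + a*(-20*s^2 + 168*s + 108) - 4*s^2 + 35*s + 9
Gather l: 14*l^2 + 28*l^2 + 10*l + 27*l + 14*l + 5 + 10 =42*l^2 + 51*l + 15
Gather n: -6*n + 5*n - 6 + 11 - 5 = -n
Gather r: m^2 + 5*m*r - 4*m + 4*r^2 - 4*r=m^2 - 4*m + 4*r^2 + r*(5*m - 4)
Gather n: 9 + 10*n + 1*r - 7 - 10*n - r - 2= 0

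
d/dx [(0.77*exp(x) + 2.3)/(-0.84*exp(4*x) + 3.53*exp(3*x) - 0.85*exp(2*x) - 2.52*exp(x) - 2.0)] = (1.9404*exp(4*x) + 2.2918*exp(3*x) - 23.7025*exp(2*x) + 3.91*exp(x) + 4.256)*exp(x)/(0.7056*exp(8*x) - 5.9304*exp(7*x) + 13.8889*exp(6*x) - 1.7674*exp(5*x) - 13.7087*exp(4*x) - 9.836*exp(3*x) + 9.7504*exp(2*x) + 10.08*exp(x) + 4.0)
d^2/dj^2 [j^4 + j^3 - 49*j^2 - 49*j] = 12*j^2 + 6*j - 98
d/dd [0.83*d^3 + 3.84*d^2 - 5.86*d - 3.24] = 2.49*d^2 + 7.68*d - 5.86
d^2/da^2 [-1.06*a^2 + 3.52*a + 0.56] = -2.12000000000000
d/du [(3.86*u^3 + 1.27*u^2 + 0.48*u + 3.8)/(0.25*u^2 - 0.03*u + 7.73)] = (0.965*u^4 - 0.2316*u^3 + 89.3553*u^2 + 17.7342*u + 3.8244)/(0.0625*u^4 - 0.015*u^3 + 3.8659*u^2 - 0.4638*u + 59.7529)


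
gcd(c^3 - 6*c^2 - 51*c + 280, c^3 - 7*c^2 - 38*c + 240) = c^2 - 13*c + 40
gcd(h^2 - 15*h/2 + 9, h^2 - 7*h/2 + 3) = h - 3/2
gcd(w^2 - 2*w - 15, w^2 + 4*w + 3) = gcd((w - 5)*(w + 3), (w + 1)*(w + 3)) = w + 3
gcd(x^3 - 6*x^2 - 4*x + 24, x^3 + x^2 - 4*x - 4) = x^2 - 4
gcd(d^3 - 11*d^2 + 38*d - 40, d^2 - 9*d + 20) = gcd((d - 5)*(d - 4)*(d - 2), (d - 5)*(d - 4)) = d^2 - 9*d + 20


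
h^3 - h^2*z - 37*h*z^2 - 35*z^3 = (h - 7*z)*(h + z)*(h + 5*z)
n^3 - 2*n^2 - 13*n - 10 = (n - 5)*(n + 1)*(n + 2)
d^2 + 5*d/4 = d*(d + 5/4)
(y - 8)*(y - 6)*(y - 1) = y^3 - 15*y^2 + 62*y - 48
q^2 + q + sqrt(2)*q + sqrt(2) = (q + 1)*(q + sqrt(2))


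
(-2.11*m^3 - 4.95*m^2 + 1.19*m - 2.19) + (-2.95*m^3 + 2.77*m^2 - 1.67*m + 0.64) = -5.06*m^3 - 2.18*m^2 - 0.48*m - 1.55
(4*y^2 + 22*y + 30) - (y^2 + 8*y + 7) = 3*y^2 + 14*y + 23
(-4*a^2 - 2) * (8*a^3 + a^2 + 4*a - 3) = -32*a^5 - 4*a^4 - 32*a^3 + 10*a^2 - 8*a + 6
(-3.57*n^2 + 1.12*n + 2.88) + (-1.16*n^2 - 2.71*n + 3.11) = -4.73*n^2 - 1.59*n + 5.99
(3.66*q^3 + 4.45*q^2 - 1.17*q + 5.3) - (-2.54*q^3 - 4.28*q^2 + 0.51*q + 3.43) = 6.2*q^3 + 8.73*q^2 - 1.68*q + 1.87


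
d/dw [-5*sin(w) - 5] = -5*cos(w)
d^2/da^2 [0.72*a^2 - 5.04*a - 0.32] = 1.44000000000000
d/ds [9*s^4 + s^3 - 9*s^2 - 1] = 3*s*(12*s^2 + s - 6)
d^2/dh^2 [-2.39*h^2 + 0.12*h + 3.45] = -4.78000000000000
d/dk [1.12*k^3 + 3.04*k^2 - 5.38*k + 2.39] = 3.36*k^2 + 6.08*k - 5.38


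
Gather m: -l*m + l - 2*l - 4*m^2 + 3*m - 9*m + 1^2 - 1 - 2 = -l - 4*m^2 + m*(-l - 6) - 2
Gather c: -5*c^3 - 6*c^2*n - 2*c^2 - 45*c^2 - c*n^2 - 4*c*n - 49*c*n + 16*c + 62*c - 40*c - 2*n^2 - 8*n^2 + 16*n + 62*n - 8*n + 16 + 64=-5*c^3 + c^2*(-6*n - 47) + c*(-n^2 - 53*n + 38) - 10*n^2 + 70*n + 80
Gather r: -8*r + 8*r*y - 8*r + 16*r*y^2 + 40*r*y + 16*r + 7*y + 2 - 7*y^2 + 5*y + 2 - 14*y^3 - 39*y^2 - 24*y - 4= r*(16*y^2 + 48*y) - 14*y^3 - 46*y^2 - 12*y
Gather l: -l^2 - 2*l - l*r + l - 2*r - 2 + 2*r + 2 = -l^2 + l*(-r - 1)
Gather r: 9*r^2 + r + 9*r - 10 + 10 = 9*r^2 + 10*r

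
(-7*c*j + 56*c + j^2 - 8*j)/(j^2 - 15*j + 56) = (-7*c + j)/(j - 7)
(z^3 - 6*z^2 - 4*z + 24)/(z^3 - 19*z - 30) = (z^2 - 8*z + 12)/(z^2 - 2*z - 15)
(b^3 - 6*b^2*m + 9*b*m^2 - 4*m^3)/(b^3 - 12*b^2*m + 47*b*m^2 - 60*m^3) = (b^2 - 2*b*m + m^2)/(b^2 - 8*b*m + 15*m^2)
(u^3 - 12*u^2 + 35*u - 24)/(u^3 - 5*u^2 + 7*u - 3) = (u - 8)/(u - 1)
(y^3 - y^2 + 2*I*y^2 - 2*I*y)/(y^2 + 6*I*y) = (y^2 - y + 2*I*y - 2*I)/(y + 6*I)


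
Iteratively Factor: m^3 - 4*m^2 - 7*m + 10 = (m - 1)*(m^2 - 3*m - 10) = (m - 5)*(m - 1)*(m + 2)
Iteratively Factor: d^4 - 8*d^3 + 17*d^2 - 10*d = (d)*(d^3 - 8*d^2 + 17*d - 10) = d*(d - 1)*(d^2 - 7*d + 10) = d*(d - 2)*(d - 1)*(d - 5)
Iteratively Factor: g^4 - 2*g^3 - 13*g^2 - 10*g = (g)*(g^3 - 2*g^2 - 13*g - 10) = g*(g + 2)*(g^2 - 4*g - 5) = g*(g + 1)*(g + 2)*(g - 5)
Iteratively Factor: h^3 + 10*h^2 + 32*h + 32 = (h + 2)*(h^2 + 8*h + 16) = (h + 2)*(h + 4)*(h + 4)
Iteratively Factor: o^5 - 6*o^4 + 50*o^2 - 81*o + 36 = (o + 3)*(o^4 - 9*o^3 + 27*o^2 - 31*o + 12) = (o - 1)*(o + 3)*(o^3 - 8*o^2 + 19*o - 12) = (o - 3)*(o - 1)*(o + 3)*(o^2 - 5*o + 4) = (o - 4)*(o - 3)*(o - 1)*(o + 3)*(o - 1)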